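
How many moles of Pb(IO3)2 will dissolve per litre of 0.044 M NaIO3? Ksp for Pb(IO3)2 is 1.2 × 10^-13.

Pb(IO3)2(s) ⇌ Pb^2+ + 2 IO3^-
Ksp = [Pb^2+][IO3^-]^2
Let s be the molar solubility in this solution. [Pb^2+] = s, [IO3^-] = 0.044 + 2s ≈ 0.044 (common-ion effect: IO3^- is already 0.044 M).
Ksp ≈ s × (0.044)^2
s = 6.2 × 10^-11 M
Check: 2s = 1.2 × 10^-10 ≪ 0.044, so the approximation is valid.

s = 6.2e-11 M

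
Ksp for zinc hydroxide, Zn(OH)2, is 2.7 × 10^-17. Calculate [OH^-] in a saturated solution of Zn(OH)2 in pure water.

[OH^-] ≈ 3.8e-6 M

Zn(OH)2(s) ⇌ Zn^2+ + 2 OH^-
Ksp = [Zn^2+][OH^-]^2
Let s = molar solubility. Then [Zn^2+] = s and [OH^-] = 2s.
Ksp = s(2s)^2 = 4s^3
Solving, s = (2.7 × 10^-17/4)^(1/3) = 1.89 × 10^-6 M
[OH^-] = 2s = 3.8 × 10^-6 M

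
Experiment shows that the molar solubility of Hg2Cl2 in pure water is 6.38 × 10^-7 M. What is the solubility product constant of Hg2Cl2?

Hg2Cl2(s) ⇌ Hg2^2+ + 2 Cl^-
With molar solubility s: [Hg2^2+] = s, [Cl^-] = 2s.
Ksp = [Hg2^2+][Cl^-]^2
Substituting: Ksp = s(2s)^2 = 4s^3
With s = 6.38 x 10^-7: Ksp = 1.04 x 10^-18

1.04 x 10^-18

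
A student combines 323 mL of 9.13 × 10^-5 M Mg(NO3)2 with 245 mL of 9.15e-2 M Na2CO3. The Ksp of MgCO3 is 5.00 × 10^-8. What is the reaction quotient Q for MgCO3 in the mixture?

Total volume = 323 + 245 = 568 mL.
[Mg^2+] = 9.13 × 10^-5 × (323/568) = 5.192 × 10^-5 M
[CO3^2-] = 9.15 × 10^-2 × (245/568) = 3.947 × 10^-2 M
MgCO3(s) ⇌ Mg^2+(aq) + CO3^2-(aq), so Q = [Mg^2+][CO3^2-]
Q = (5.192 x 10^-5)(3.947 x 10^-2) = 2.05 × 10^-6
Q > Ksp, so MgCO3 will precipitate.

2.05 x 10^-6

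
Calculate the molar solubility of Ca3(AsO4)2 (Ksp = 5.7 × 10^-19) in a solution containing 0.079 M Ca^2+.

Ca3(AsO4)2(s) ⇌ 3 Ca^2+ + 2 AsO4^3-
Ksp = [Ca^2+]^3[AsO4^3-]^2
Let s = moles of Ca3(AsO4)2 that dissolve per litre. [Ca^2+] = 0.079 + 3s ≈ 0.079, [AsO4^3-] = 2s (since the Ca^2+ already present dominates).
Ksp ≈ (0.079)^3 × (2s)^2
s = 1.7 × 10^-8 M
Check: 3s = 5.1 x 10^-8 ≪ 0.079, so the approximation is valid.

s = 1.7 x 10^-8 M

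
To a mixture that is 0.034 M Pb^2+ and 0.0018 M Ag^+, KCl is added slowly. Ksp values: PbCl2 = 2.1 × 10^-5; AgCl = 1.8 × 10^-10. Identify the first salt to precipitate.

Precipitation of each salt starts when its ion product equals its Ksp.
For PbCl2: 2.1 × 10^-5 = 0.034 × [Cl^-]^2  ⇒  [Cl^-] = 2.5 x 10^-2 M.
For AgCl: 1.8 × 10^-10 = 0.0018 × [Cl^-]  ⇒  [Cl^-] = 1.0 × 10^-7 M.
The salt with the lower threshold [Cl^-] precipitates first: AgCl.

AgCl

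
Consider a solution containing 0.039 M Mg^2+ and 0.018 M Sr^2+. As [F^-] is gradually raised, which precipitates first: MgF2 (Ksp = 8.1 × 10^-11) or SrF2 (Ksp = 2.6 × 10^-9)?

MgF2

Each salt begins to precipitate when Q = Ksp, i.e. when [F^-] reaches its threshold.
For MgF2: 8.1 × 10^-11 = 0.039 × [F^-]^2  ⇒  [F^-] = 4.6 x 10^-5 M.
For SrF2: 2.6 × 10^-9 = 0.018 × [F^-]^2  ⇒  [F^-] = 3.8 × 10^-4 M.
The salt with the lower threshold [F^-] precipitates first: MgF2.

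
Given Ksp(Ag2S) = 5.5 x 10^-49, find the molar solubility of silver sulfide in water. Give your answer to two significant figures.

Ag2S(s) <=> 2 Ag^+ + S^2-
Ksp = [Ag^+]^2[S^2-]
If s mol/L of Ag2S dissolves, [Ag^+] = 2s and [S^2-] = s.
Substituting: Ksp = (2s)^2s = 4s^3
s^3 = 5.5 x 10^-49 / 4, so s = 5.2 × 10^-17 M

5.2 x 10^-17 M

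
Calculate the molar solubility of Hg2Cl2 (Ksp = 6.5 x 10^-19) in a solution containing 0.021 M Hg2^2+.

s ≈ 2.8 × 10^-9 M

Hg2Cl2(s) <=> Hg2^2+(aq) + 2 Cl^-(aq)
Ksp = [Hg2^2+][Cl^-]^2
Let s = moles of Hg2Cl2 that dissolve per litre. [Hg2^2+] = 0.021 + s ≈ 0.021, [Cl^-] = 2s (common-ion effect: Hg2^2+ is already 0.021 M).
Ksp ≈ 0.021 × (2s)^2
s = 2.8 x 10^-9 M
Check: s = 2.8 x 10^-9 ≪ 0.021, so the approximation is valid.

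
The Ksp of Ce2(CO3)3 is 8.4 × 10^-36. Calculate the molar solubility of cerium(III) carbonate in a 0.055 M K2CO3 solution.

Ce2(CO3)3(s) <=> 2 Ce^3+(aq) + 3 CO3^2-(aq)
Ksp = [Ce^3+]^2[CO3^2-]^3
If s mol/L dissolves here, [Ce^3+] = 2s, [CO3^2-] = 0.055 + 3s ≈ 0.055 (Ksp is small, so little additional dissolves).
Ksp ≈ (2s)^2 × (0.055)^3
s = 1.1 x 10^-16 M
Check: 3s = 3.4 × 10^-16 ≪ 0.055, so the approximation is valid.

1.1e-16 M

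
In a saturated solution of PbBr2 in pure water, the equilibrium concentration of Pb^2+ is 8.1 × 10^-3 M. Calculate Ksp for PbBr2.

PbBr2(s) <=> Pb^2+ + 2 Br^-
Stoichiometry gives [Br^-] = (2/1)[Pb^2+] = 1.62 × 10^-2 M.
Ksp = [Pb^2+][Br^-]^2
Ksp = 8.1 × 10^-3 × (1.62 × 10^-2)^2 = 2.1 x 10^-6

Ksp ≈ 2.1e-6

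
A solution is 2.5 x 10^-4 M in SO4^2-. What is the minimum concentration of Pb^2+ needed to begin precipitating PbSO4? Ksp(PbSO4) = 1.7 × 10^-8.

[Pb^2+] ≈ 6.8 × 10^-5 M

PbSO4(s) <=> Pb^2+(aq) + SO4^2-(aq)
Ksp = [Pb^2+][SO4^2-]
Precipitation begins when Q = Ksp. With [SO4^2-] = 2.5 x 10^-4 M:
1.7 × 10^-8 = (2.5 x 10^-4) × [Pb^2+]
[Pb^2+] = (1.7 × 10^-8 / 2.5 × 10^-4) = 6.8 × 10^-5 M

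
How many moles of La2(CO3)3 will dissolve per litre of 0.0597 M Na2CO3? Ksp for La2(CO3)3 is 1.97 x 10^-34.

s = 4.81 × 10^-16 M

La2(CO3)3(s) ⇌ 2 La^3+ + 3 CO3^2-
Ksp = [La^3+]^2[CO3^2-]^3
Let s be the molar solubility in this solution. [La^3+] = 2s, [CO3^2-] = 0.0597 + 3s ≈ 0.0597 (common-ion effect: CO3^2- is already 0.0597 M).
Ksp ≈ (2s)^2 × (0.0597)^3
s = 4.81 × 10^-16 M
Check: 3s = 1.4 × 10^-15 ≪ 0.0597, so the approximation is valid.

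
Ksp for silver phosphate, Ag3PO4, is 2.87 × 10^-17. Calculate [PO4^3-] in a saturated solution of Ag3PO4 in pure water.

Ag3PO4(s) ⇌ 3 Ag^+ + PO4^3-
Ksp = [Ag^+]^3[PO4^3-]
With molar solubility s: [Ag^+] = 3s, [PO4^3-] = s.
Substituting: Ksp = (3s)^3s = 27s^4
s^4 = 2.87 × 10^-17 / 27, so s = 3.211 x 10^-5 M
[PO4^3-] = s = 3.21 × 10^-5 M

[PO4^3-] = 3.21 × 10^-5 M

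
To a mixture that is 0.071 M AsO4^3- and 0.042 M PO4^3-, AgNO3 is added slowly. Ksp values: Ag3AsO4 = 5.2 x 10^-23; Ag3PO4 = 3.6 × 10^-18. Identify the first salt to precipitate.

Ag3AsO4

Precipitation of each salt starts when its ion product equals its Ksp.
For Ag3AsO4: 5.2 x 10^-23 = 0.071 × [Ag^+]^3  ⇒  [Ag^+] = 9.0 × 10^-8 M.
For Ag3PO4: 3.6 × 10^-18 = 0.042 × [Ag^+]^3  ⇒  [Ag^+] = 4.4 x 10^-6 M.
The salt with the lower threshold [Ag^+] precipitates first: Ag3AsO4.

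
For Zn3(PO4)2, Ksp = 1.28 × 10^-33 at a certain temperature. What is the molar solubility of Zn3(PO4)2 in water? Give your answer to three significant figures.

1.03 × 10^-7 M

Zn3(PO4)2(s) ⇌ 3 Zn^2+ + 2 PO4^3-
Ksp = [Zn^2+]^3[PO4^3-]^2
For each mole of Zn3(PO4)2 that dissolves: [Zn^2+] = 3s, [PO4^3-] = 2s.
Ksp = (3s)^3(2s)^2 = 108s^5
Solving, s = (1.28 × 10^-33/108)^(1/5) = 1.03 × 10^-7 M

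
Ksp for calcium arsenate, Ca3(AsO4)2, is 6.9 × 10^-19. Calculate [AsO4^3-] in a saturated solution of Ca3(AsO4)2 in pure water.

[AsO4^3-] = 1.8 × 10^-4 M

Ca3(AsO4)2(s) ⇌ 3 Ca^2+ + 2 AsO4^3-
Ksp = [Ca^2+]^3[AsO4^3-]^2
Let s = molar solubility. Then [Ca^2+] = 3s and [AsO4^3-] = 2s.
So Ksp = (3s)^3 × (2s)^2 = 108s^5
s = (6.9 × 10^-19 / 108)^(1/5) = 9.14 × 10^-5 M
[AsO4^3-] = 2s = 1.8 × 10^-4 M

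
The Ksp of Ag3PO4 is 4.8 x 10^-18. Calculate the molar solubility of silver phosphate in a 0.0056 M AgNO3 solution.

s = 2.7 × 10^-11 M

Ag3PO4(s) ⇌ 3 Ag^+(aq) + PO4^3-(aq)
Ksp = [Ag^+]^3[PO4^3-]
Let s be the molar solubility in this solution. [Ag^+] = 0.0056 + 3s ≈ 0.0056, [PO4^3-] = s (Ksp is small, so little additional dissolves).
Ksp ≈ (0.0056)^3 × s
s = 2.7 × 10^-11 M
Check: 3s = 8.2 × 10^-11 ≪ 0.0056, so the approximation is valid.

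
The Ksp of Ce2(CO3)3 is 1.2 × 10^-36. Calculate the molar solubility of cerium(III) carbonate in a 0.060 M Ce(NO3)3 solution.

s = 2.3 × 10^-12 M

Ce2(CO3)3(s) <=> 2 Ce^3+(aq) + 3 CO3^2-(aq)
Ksp = [Ce^3+]^2[CO3^2-]^3
If s mol/L dissolves here, [Ce^3+] = 0.060 + 2s ≈ 0.060, [CO3^2-] = 3s (common-ion effect: Ce^3+ is already 0.060 M).
Ksp ≈ (0.060)^2 × (3s)^3
s = 2.3 × 10^-12 M
Check: 2s = 4.6 × 10^-12 ≪ 0.060, so the approximation is valid.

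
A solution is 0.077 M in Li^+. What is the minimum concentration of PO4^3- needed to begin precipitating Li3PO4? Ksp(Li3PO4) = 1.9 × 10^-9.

4.2 x 10^-6 M

Li3PO4(s) <=> 3 Li^+ + PO4^3-
Ksp = [Li^+]^3[PO4^3-]
Precipitation begins when Q = Ksp. With [Li^+] = 0.077 M:
1.9 × 10^-9 = (0.077)^3 × [PO4^3-]
[PO4^3-] = (1.9 × 10^-9 / 4.57 × 10^-4) = 4.2 × 10^-6 M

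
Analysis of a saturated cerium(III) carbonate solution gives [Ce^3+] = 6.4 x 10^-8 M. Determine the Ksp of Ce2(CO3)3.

Ksp ≈ 3.6 × 10^-36

Ce2(CO3)3(s) ⇌ 2 Ce^3+(aq) + 3 CO3^2-(aq)
Stoichiometry gives [CO3^2-] = (3/2)[Ce^3+] = 9.60 x 10^-8 M.
Ksp = [Ce^3+]^2[CO3^2-]^3
Ksp = (6.4 × 10^-8)^2 × (9.60 × 10^-8)^3 = 3.6 × 10^-36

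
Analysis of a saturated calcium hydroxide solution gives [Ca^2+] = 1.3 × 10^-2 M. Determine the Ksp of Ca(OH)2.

Ca(OH)2(s) ⇌ Ca^2+ + 2 OH^-
Stoichiometry gives [OH^-] = (2/1)[Ca^2+] = 2.60 × 10^-2 M.
Ksp = [Ca^2+][OH^-]^2
Ksp = 1.3 x 10^-2 × (2.60 x 10^-2)^2 = 8.8 × 10^-6

8.8 × 10^-6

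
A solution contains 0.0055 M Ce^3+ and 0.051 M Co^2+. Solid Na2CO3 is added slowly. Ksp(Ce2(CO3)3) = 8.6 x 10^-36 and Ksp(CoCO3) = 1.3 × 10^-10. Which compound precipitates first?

Ce2(CO3)3

Each salt begins to precipitate when Q = Ksp, i.e. when [CO3^2-] reaches its threshold.
For Ce2(CO3)3: 8.6 x 10^-36 = (0.0055)^2 × [CO3^2-]^3  ⇒  [CO3^2-] = 6.6 x 10^-11 M.
For CoCO3: 1.3 × 10^-10 = 0.051 × [CO3^2-]  ⇒  [CO3^2-] = 2.5 × 10^-9 M.
The salt with the lower threshold [CO3^2-] precipitates first: Ce2(CO3)3.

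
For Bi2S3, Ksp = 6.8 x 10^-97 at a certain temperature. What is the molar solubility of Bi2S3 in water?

Bi2S3(s) <=> 2 Bi^3+(aq) + 3 S^2-(aq)
Ksp = [Bi^3+]^2[S^2-]^3
Let s = molar solubility. Then [Bi^3+] = 2s and [S^2-] = 3s.
Substituting: Ksp = (2s)^2(3s)^3 = 108s^5
Solving, s = (6.8 x 10^-97/108)^(1/5) = 2.3 x 10^-20 M

2.3e-20 M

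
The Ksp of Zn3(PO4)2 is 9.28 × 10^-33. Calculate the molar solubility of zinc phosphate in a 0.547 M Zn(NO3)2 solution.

Zn3(PO4)2(s) <=> 3 Zn^2+ + 2 PO4^3-
Ksp = [Zn^2+]^3[PO4^3-]^2
If s mol/L dissolves here, [Zn^2+] = 0.547 + 3s ≈ 0.547, [PO4^3-] = 2s (common-ion effect: Zn^2+ is already 0.547 M).
Ksp ≈ (0.547)^3 × (2s)^2
s = 1.19 × 10^-16 M
Check: 3s = 3.6 × 10^-16 ≪ 0.547, so the approximation is valid.

s ≈ 1.19 × 10^-16 M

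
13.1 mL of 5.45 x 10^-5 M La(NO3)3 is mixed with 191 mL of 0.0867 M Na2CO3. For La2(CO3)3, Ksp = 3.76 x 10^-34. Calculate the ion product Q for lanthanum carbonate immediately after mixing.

Q = 6.54 × 10^-15

Total volume = 13.1 + 191 = 204.1 mL.
[La^3+] = 5.45 × 10^-5 × (13.1/204.1) = 3.498 × 10^-6 M
[CO3^2-] = 8.67 x 10^-2 × (191/204.1) = 8.114 × 10^-2 M
La2(CO3)3(s) ⇌ 2 La^3+ + 3 CO3^2-, so Q = [La^3+]^2[CO3^2-]^3
Q = (3.498 × 10^-6)^2(8.114 × 10^-2)^3 = 6.54 × 10^-15
Q > Ksp, so La2(CO3)3 will precipitate.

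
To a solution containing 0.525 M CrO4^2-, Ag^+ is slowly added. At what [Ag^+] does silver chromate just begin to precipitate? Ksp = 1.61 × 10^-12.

1.75e-6 M

Ag2CrO4(s) ⇌ 2 Ag^+ + CrO4^2-
Ksp = [Ag^+]^2[CrO4^2-]
Precipitation begins when Q = Ksp. With [CrO4^2-] = 0.525 M:
1.61 × 10^-12 = (0.525) × [Ag^+]^2
[Ag^+] = (1.61 × 10^-12 / 5.25 × 10^-1)^(1/2) = 1.75 × 10^-6 M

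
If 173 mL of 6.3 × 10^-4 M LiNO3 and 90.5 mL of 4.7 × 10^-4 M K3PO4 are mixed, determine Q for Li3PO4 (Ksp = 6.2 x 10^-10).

Q = 1.1 x 10^-14

Total volume = 173 + 90.5 = 263.5 mL.
[Li^+] = 6.3 × 10^-4 × (173/263.5) = 4.14 × 10^-4 M
[PO4^3-] = 4.7 × 10^-4 × (90.5/263.5) = 1.61 x 10^-4 M
Li3PO4(s) <=> 3 Li^+(aq) + PO4^3-(aq), so Q = [Li^+]^3[PO4^3-]
Q = (4.14 x 10^-4)^3(1.61 x 10^-4) = 1.1 × 10^-14
Q < Ksp, so no precipitate of Li3PO4 forms.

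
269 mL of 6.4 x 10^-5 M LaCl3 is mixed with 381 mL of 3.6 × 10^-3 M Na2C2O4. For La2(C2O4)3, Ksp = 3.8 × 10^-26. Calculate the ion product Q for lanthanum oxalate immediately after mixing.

6.6 × 10^-18

Total volume = 269 + 381 = 650 mL.
[La^3+] = 6.4 × 10^-5 × (269/650) = 2.65 × 10^-5 M
[C2O4^2-] = 3.6 × 10^-3 × (381/650) = 2.11 × 10^-3 M
La2(C2O4)3(s) ⇌ 2 La^3+ + 3 C2O4^2-, so Q = [La^3+]^2[C2O4^2-]^3
Q = (2.65 x 10^-5)^2(2.11 × 10^-3)^3 = 6.6 × 10^-18
Q > Ksp, so La2(C2O4)3 will precipitate.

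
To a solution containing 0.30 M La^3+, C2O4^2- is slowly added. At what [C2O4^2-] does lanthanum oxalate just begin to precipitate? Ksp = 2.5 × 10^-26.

6.5 × 10^-9 M

La2(C2O4)3(s) ⇌ 2 La^3+(aq) + 3 C2O4^2-(aq)
Ksp = [La^3+]^2[C2O4^2-]^3
Precipitation begins when Q = Ksp. With [La^3+] = 0.30 M:
2.5 × 10^-26 = (0.30)^2 × [C2O4^2-]^3
[C2O4^2-] = (2.5 × 10^-26 / 9.00 x 10^-2)^(1/3) = 6.5 × 10^-9 M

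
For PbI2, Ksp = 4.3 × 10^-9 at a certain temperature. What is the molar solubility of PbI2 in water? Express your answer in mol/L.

PbI2(s) ⇌ Pb^2+ + 2 I^-
Ksp = [Pb^2+][I^-]^2
Let s = molar solubility. Then [Pb^2+] = s and [I^-] = 2s.
Substituting: Ksp = s(2s)^2 = 4s^3
Solving, s = (4.3 × 10^-9/4)^(1/3) = 1.0 × 10^-3 M

1.0 x 10^-3 M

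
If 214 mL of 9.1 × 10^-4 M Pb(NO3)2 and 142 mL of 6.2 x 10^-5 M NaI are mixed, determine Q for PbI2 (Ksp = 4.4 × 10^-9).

Q = 3.3 x 10^-13

Total volume = 214 + 142 = 356 mL.
[Pb^2+] = 9.1 × 10^-4 × (214/356) = 5.47 × 10^-4 M
[I^-] = 6.2 × 10^-5 × (142/356) = 2.47 x 10^-5 M
PbI2(s) ⇌ Pb^2+ + 2 I^-, so Q = [Pb^2+][I^-]^2
Q = (5.47 x 10^-4)(2.47 x 10^-5)^2 = 3.3 x 10^-13
Q < Ksp, so no precipitate of PbI2 forms.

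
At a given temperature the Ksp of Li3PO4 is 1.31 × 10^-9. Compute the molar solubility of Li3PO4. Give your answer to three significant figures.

s ≈ 2.64 x 10^-3 M

Li3PO4(s) ⇌ 3 Li^+ + PO4^3-
Ksp = [Li^+]^3[PO4^3-]
With molar solubility s: [Li^+] = 3s, [PO4^3-] = s.
So Ksp = (3s)^3 × s = 27s^4
Solving, s = (1.31 × 10^-9/27)^(1/4) = 2.64 x 10^-3 M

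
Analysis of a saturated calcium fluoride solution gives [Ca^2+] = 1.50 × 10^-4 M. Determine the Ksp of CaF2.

Ksp ≈ 1.35e-11

CaF2(s) ⇌ Ca^2+(aq) + 2 F^-(aq)
Stoichiometry gives [F^-] = (2/1)[Ca^2+] = 3.000 × 10^-4 M.
Ksp = [Ca^2+][F^-]^2
Ksp = 1.50 × 10^-4 × (3.000 x 10^-4)^2 = 1.35 × 10^-11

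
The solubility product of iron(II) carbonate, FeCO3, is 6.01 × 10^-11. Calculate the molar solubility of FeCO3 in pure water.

s ≈ 7.75 × 10^-6 M

FeCO3(s) ⇌ Fe^2+ + CO3^2-
Ksp = [Fe^2+][CO3^2-]
Let s = molar solubility. Then [Fe^2+] = s and [CO3^2-] = s.
Ksp = s × s = s^2
s = (6.01 × 10^-11)^(1/2) = 7.75 × 10^-6 M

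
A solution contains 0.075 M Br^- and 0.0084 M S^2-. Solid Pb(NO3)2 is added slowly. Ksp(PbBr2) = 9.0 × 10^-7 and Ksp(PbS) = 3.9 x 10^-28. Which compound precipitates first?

PbS

Precipitation of each salt starts when its ion product equals its Ksp.
For PbBr2: 9.0 × 10^-7 = (0.075)^2 × [Pb^2+]  ⇒  [Pb^2+] = 1.6 × 10^-4 M.
For PbS: 3.9 x 10^-28 = 0.0084 × [Pb^2+]  ⇒  [Pb^2+] = 4.6 x 10^-26 M.
The salt with the lower threshold [Pb^2+] precipitates first: PbS.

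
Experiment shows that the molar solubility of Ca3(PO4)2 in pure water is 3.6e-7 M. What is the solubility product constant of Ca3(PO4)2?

6.5 × 10^-31

Ca3(PO4)2(s) <=> 3 Ca^2+(aq) + 2 PO4^3-(aq)
With molar solubility s: [Ca^2+] = 3s, [PO4^3-] = 2s.
Ksp = [Ca^2+]^3[PO4^3-]^2
So Ksp = (3s)^3 × (2s)^2 = 108s^5
Ksp = 108 × (3.6 × 10^-7)^5 = 6.5 × 10^-31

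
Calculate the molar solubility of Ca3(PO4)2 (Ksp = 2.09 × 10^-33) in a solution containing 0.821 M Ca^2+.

s = 3.07 x 10^-17 M

Ca3(PO4)2(s) <=> 3 Ca^2+(aq) + 2 PO4^3-(aq)
Ksp = [Ca^2+]^3[PO4^3-]^2
Let s be the molar solubility in this solution. [Ca^2+] = 0.821 + 3s ≈ 0.821, [PO4^3-] = 2s (since the Ca^2+ already present dominates).
Ksp ≈ (0.821)^3 × (2s)^2
s = 3.07 x 10^-17 M
Check: 3s = 9.2 x 10^-17 ≪ 0.821, so the approximation is valid.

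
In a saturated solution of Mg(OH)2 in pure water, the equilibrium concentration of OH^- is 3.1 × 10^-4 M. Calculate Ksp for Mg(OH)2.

Mg(OH)2(s) ⇌ Mg^2+ + 2 OH^-
Stoichiometry gives [Mg^2+] = (1/2)[OH^-] = 1.55 x 10^-4 M.
Ksp = [Mg^2+][OH^-]^2
Ksp = 1.55 x 10^-4 × (3.1 × 10^-4)^2 = 1.5 × 10^-11

1.5 x 10^-11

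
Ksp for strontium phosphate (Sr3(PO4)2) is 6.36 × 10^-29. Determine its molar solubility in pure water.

s = 9.00e-7 M

Sr3(PO4)2(s) ⇌ 3 Sr^2+ + 2 PO4^3-
Ksp = [Sr^2+]^3[PO4^3-]^2
For each mole of Sr3(PO4)2 that dissolves: [Sr^2+] = 3s, [PO4^3-] = 2s.
Ksp = (3s)^3(2s)^2 = 108s^5
s = (6.36 × 10^-29 / 108)^(1/5) = 9.00 x 10^-7 M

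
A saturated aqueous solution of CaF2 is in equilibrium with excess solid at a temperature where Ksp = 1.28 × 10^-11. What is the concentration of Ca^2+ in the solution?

[Ca^2+] = 1.47 x 10^-4 M

CaF2(s) <=> Ca^2+(aq) + 2 F^-(aq)
Ksp = [Ca^2+][F^-]^2
If s mol/L of CaF2 dissolves, [Ca^2+] = s and [F^-] = 2s.
Ksp = s(2s)^2 = 4s^3
Solving, s = (1.28 × 10^-11/4)^(1/3) = 1.474 × 10^-4 M
[Ca^2+] = s = 1.47 x 10^-4 M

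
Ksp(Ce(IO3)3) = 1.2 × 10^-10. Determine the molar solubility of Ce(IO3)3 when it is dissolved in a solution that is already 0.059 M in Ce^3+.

Ce(IO3)3(s) ⇌ Ce^3+ + 3 IO3^-
Ksp = [Ce^3+][IO3^-]^3
If s mol/L dissolves here, [Ce^3+] = 0.059 + s ≈ 0.059, [IO3^-] = 3s (Ksp is small, so little additional dissolves).
Ksp ≈ 0.059 × (3s)^3
s = 4.2 × 10^-4 M
Check: s = 4.2 × 10^-4 ≪ 0.059, so the approximation is valid.

4.2e-4 M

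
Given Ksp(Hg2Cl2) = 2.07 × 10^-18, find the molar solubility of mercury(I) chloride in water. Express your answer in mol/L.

s ≈ 8.03e-7 M

Hg2Cl2(s) <=> Hg2^2+(aq) + 2 Cl^-(aq)
Ksp = [Hg2^2+][Cl^-]^2
For each mole of Hg2Cl2 that dissolves: [Hg2^2+] = s, [Cl^-] = 2s.
Ksp = s(2s)^2 = 4s^3
Solving, s = (2.07 × 10^-18/4)^(1/3) = 8.03 × 10^-7 M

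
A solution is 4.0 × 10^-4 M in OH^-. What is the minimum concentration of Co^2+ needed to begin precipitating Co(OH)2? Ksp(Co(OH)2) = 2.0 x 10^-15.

[Co^2+] = 1.3e-8 M

Co(OH)2(s) <=> Co^2+ + 2 OH^-
Ksp = [Co^2+][OH^-]^2
Precipitation begins when Q = Ksp. With [OH^-] = 4.0 × 10^-4 M:
2.0 x 10^-15 = (4.0 × 10^-4)^2 × [Co^2+]
[Co^2+] = (2.0 x 10^-15 / 1.60 × 10^-7) = 1.3 × 10^-8 M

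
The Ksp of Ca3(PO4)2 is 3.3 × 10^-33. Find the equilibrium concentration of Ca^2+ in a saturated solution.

3.8e-7 M

Ca3(PO4)2(s) <=> 3 Ca^2+ + 2 PO4^3-
Ksp = [Ca^2+]^3[PO4^3-]^2
If s mol/L of Ca3(PO4)2 dissolves, [Ca^2+] = 3s and [PO4^3-] = 2s.
Substituting: Ksp = (3s)^3(2s)^2 = 108s^5
s^5 = 3.3 × 10^-33 / 108, so s = 1.25 x 10^-7 M
[Ca^2+] = 3s = 3.8 × 10^-7 M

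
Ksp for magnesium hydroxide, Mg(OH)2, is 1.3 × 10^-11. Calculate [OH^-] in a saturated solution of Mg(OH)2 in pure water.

[OH^-] ≈ 3.0e-4 M

Mg(OH)2(s) <=> Mg^2+ + 2 OH^-
Ksp = [Mg^2+][OH^-]^2
With molar solubility s: [Mg^2+] = s, [OH^-] = 2s.
Ksp = s(2s)^2 = 4s^3
Solving, s = (1.3 × 10^-11/4)^(1/3) = 1.48 x 10^-4 M
[OH^-] = 2s = 3.0 × 10^-4 M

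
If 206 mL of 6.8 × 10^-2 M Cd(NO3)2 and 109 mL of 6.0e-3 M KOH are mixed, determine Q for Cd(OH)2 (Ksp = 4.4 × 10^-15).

Q = 1.9 × 10^-7

Total volume = 206 + 109 = 315 mL.
[Cd^2+] = 6.8 × 10^-2 × (206/315) = 4.45 × 10^-2 M
[OH^-] = 6.0 × 10^-3 × (109/315) = 2.08 × 10^-3 M
Cd(OH)2(s) ⇌ Cd^2+(aq) + 2 OH^-(aq), so Q = [Cd^2+][OH^-]^2
Q = (4.45 × 10^-2)(2.08 × 10^-3)^2 = 1.9 × 10^-7
Q > Ksp, so Cd(OH)2 will precipitate.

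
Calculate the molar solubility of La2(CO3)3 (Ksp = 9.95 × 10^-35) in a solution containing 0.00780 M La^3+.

s ≈ 3.93 x 10^-11 M

La2(CO3)3(s) ⇌ 2 La^3+ + 3 CO3^2-
Ksp = [La^3+]^2[CO3^2-]^3
Let s = moles of La2(CO3)3 that dissolve per litre. [La^3+] = 0.00780 + 2s ≈ 0.00780, [CO3^2-] = 3s (common-ion effect: La^3+ is already 0.00780 M).
Ksp ≈ (0.00780)^2 × (3s)^3
s = 3.93 × 10^-11 M
Check: 2s = 7.9 × 10^-11 ≪ 0.00780, so the approximation is valid.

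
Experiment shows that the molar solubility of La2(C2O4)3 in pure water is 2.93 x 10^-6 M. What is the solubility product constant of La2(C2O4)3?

2.33 × 10^-26

La2(C2O4)3(s) ⇌ 2 La^3+ + 3 C2O4^2-
If s mol/L of La2(C2O4)3 dissolves, [La^3+] = 2s and [C2O4^2-] = 3s.
Ksp = [La^3+]^2[C2O4^2-]^3
Substituting: Ksp = (2s)^2(3s)^3 = 108s^5
With s = 2.93 × 10^-6: Ksp = 2.33 × 10^-26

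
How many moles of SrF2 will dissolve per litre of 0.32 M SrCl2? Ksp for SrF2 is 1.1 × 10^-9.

s ≈ 2.9 × 10^-5 M

SrF2(s) <=> Sr^2+(aq) + 2 F^-(aq)
Ksp = [Sr^2+][F^-]^2
Let s = moles of SrF2 that dissolve per litre. [Sr^2+] = 0.32 + s ≈ 0.32, [F^-] = 2s (Ksp is small, so little additional dissolves).
Ksp ≈ 0.32 × (2s)^2
s = 2.9 × 10^-5 M
Check: s = 2.9 × 10^-5 ≪ 0.32, so the approximation is valid.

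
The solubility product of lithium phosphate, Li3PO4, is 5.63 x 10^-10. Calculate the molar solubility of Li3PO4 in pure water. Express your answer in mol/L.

Li3PO4(s) <=> 3 Li^+(aq) + PO4^3-(aq)
Ksp = [Li^+]^3[PO4^3-]
If s mol/L of Li3PO4 dissolves, [Li^+] = 3s and [PO4^3-] = s.
Substituting: Ksp = (3s)^3s = 27s^4
Solving, s = (5.63 x 10^-10/27)^(1/4) = 2.14 × 10^-3 M

2.14e-3 M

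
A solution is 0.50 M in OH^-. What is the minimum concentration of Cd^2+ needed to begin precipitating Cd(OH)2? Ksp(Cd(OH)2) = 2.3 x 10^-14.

Cd(OH)2(s) ⇌ Cd^2+(aq) + 2 OH^-(aq)
Ksp = [Cd^2+][OH^-]^2
Precipitation begins when Q = Ksp. With [OH^-] = 0.50 M:
2.3 x 10^-14 = (0.50)^2 × [Cd^2+]
[Cd^2+] = (2.3 x 10^-14 / 2.50 × 10^-1) = 9.2 × 10^-14 M

9.2 x 10^-14 M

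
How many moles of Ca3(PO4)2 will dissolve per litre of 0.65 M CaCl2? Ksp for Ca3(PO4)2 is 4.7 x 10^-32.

Ca3(PO4)2(s) ⇌ 3 Ca^2+(aq) + 2 PO4^3-(aq)
Ksp = [Ca^2+]^3[PO4^3-]^2
Let s be the molar solubility in this solution. [Ca^2+] = 0.65 + 3s ≈ 0.65, [PO4^3-] = 2s (common-ion effect: Ca^2+ is already 0.65 M).
Ksp ≈ (0.65)^3 × (2s)^2
s = 2.1 × 10^-16 M
Check: 3s = 6.2 × 10^-16 ≪ 0.65, so the approximation is valid.

s ≈ 2.1 × 10^-16 M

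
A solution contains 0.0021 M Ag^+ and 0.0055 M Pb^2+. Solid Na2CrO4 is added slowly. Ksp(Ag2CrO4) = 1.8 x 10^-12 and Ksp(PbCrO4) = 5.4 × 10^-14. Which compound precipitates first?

Precipitation of each salt starts when its ion product equals its Ksp.
For Ag2CrO4: 1.8 x 10^-12 = (0.0021)^2 × [CrO4^2-]  ⇒  [CrO4^2-] = 4.1 × 10^-7 M.
For PbCrO4: 5.4 × 10^-14 = 0.0055 × [CrO4^2-]  ⇒  [CrO4^2-] = 9.8 × 10^-12 M.
The salt with the lower threshold [CrO4^2-] precipitates first: PbCrO4.

PbCrO4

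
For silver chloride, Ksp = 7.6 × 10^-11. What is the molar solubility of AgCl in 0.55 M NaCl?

s ≈ 1.4 x 10^-10 M

AgCl(s) ⇌ Ag^+(aq) + Cl^-(aq)
Ksp = [Ag^+][Cl^-]
Let s be the molar solubility in this solution. [Ag^+] = s, [Cl^-] = 0.55 + s ≈ 0.55 (common-ion effect: Cl^- is already 0.55 M).
Ksp ≈ s × 0.55
s = 1.4 × 10^-10 M
Check: s = 1.4 x 10^-10 ≪ 0.55, so the approximation is valid.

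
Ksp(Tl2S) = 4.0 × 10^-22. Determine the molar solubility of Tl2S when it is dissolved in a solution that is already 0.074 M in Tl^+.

Tl2S(s) <=> 2 Tl^+(aq) + S^2-(aq)
Ksp = [Tl^+]^2[S^2-]
If s mol/L dissolves here, [Tl^+] = 0.074 + 2s ≈ 0.074, [S^2-] = s (common-ion effect: Tl^+ is already 0.074 M).
Ksp ≈ (0.074)^2 × s
s = 7.3 × 10^-20 M
Check: 2s = 1.5 × 10^-19 ≪ 0.074, so the approximation is valid.

s = 7.3 x 10^-20 M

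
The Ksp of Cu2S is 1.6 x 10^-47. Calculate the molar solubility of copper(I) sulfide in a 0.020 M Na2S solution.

Cu2S(s) ⇌ 2 Cu^+ + S^2-
Ksp = [Cu^+]^2[S^2-]
Let s = moles of Cu2S that dissolve per litre. [Cu^+] = 2s, [S^2-] = 0.020 + s ≈ 0.020 (common-ion effect: S^2- is already 0.020 M).
Ksp ≈ (2s)^2 × 0.020
s = 1.4 × 10^-23 M
Check: s = 1.4 × 10^-23 ≪ 0.020, so the approximation is valid.

s = 1.4e-23 M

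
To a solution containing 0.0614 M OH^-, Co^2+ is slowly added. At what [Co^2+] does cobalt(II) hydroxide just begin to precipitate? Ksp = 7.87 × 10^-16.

[Co^2+] = 2.09 × 10^-13 M

Co(OH)2(s) ⇌ Co^2+ + 2 OH^-
Ksp = [Co^2+][OH^-]^2
Precipitation begins when Q = Ksp. With [OH^-] = 0.0614 M:
7.87 × 10^-16 = (0.0614)^2 × [Co^2+]
[Co^2+] = (7.87 × 10^-16 / 3.770 x 10^-3) = 2.09 × 10^-13 M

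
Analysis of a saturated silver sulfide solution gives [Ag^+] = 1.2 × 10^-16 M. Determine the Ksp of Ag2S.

Ag2S(s) <=> 2 Ag^+(aq) + S^2-(aq)
Stoichiometry gives [S^2-] = (1/2)[Ag^+] = 6.00 x 10^-17 M.
Ksp = [Ag^+]^2[S^2-]
Ksp = (1.2 × 10^-16)^2 × 6.00 × 10^-17 = 8.6 × 10^-49

8.6 × 10^-49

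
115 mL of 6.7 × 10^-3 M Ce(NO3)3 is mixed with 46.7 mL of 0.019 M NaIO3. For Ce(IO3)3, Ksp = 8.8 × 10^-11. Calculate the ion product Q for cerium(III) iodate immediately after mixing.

Q ≈ 7.9 × 10^-10

Total volume = 115 + 46.7 = 161.7 mL.
[Ce^3+] = 6.7 x 10^-3 × (115/161.7) = 4.76 × 10^-3 M
[IO3^-] = 1.9 × 10^-2 × (46.7/161.7) = 5.49 × 10^-3 M
Ce(IO3)3(s) ⇌ Ce^3+ + 3 IO3^-, so Q = [Ce^3+][IO3^-]^3
Q = (4.76 x 10^-3)(5.49 × 10^-3)^3 = 7.9 × 10^-10
Q > Ksp, so Ce(IO3)3 will precipitate.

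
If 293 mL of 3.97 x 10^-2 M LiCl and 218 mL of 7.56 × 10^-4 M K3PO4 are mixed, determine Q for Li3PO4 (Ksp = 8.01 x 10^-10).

Q = 3.80 × 10^-9

Total volume = 293 + 218 = 511 mL.
[Li^+] = 3.97 x 10^-2 × (293/511) = 2.276 x 10^-2 M
[PO4^3-] = 7.56 × 10^-4 × (218/511) = 3.225 x 10^-4 M
Li3PO4(s) ⇌ 3 Li^+ + PO4^3-, so Q = [Li^+]^3[PO4^3-]
Q = (2.276 × 10^-2)^3(3.225 × 10^-4) = 3.80 x 10^-9
Q > Ksp, so Li3PO4 will precipitate.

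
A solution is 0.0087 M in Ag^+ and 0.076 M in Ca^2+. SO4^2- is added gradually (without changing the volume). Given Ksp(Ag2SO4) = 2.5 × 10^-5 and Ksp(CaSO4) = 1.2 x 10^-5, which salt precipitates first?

CaSO4

Precipitation of each salt starts when its ion product equals its Ksp.
For Ag2SO4: 2.5 × 10^-5 = (0.0087)^2 × [SO4^2-]  ⇒  [SO4^2-] = 3.3 × 10^-1 M.
For CaSO4: 1.2 x 10^-5 = 0.076 × [SO4^2-]  ⇒  [SO4^2-] = 1.6 × 10^-4 M.
The salt with the lower threshold [SO4^2-] precipitates first: CaSO4.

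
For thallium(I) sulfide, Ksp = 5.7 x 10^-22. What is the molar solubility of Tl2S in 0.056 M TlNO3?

s ≈ 1.8e-19 M

Tl2S(s) ⇌ 2 Tl^+(aq) + S^2-(aq)
Ksp = [Tl^+]^2[S^2-]
Let s be the molar solubility in this solution. [Tl^+] = 0.056 + 2s ≈ 0.056, [S^2-] = s (since Tl^+ from TlNO3 dominates).
Ksp ≈ (0.056)^2 × s
s = 1.8 × 10^-19 M
Check: 2s = 3.6 x 10^-19 ≪ 0.056, so the approximation is valid.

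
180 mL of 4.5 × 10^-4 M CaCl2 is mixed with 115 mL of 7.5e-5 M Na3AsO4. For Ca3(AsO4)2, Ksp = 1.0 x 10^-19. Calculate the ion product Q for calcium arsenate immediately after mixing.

1.8 × 10^-20

Total volume = 180 + 115 = 295 mL.
[Ca^2+] = 4.5 x 10^-4 × (180/295) = 2.75 x 10^-4 M
[AsO4^3-] = 7.5 x 10^-5 × (115/295) = 2.92 × 10^-5 M
Ca3(AsO4)2(s) ⇌ 3 Ca^2+(aq) + 2 AsO4^3-(aq), so Q = [Ca^2+]^3[AsO4^3-]^2
Q = (2.75 × 10^-4)^3(2.92 × 10^-5)^2 = 1.8 x 10^-20
Q < Ksp, so no precipitate of Ca3(AsO4)2 forms.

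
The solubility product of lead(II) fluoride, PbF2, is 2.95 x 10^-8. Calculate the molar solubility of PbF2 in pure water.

PbF2(s) ⇌ Pb^2+ + 2 F^-
Ksp = [Pb^2+][F^-]^2
With molar solubility s: [Pb^2+] = s, [F^-] = 2s.
Ksp = s(2s)^2 = 4s^3
Solving, s = (2.95 x 10^-8/4)^(1/3) = 1.95 × 10^-3 M

s = 1.95 × 10^-3 M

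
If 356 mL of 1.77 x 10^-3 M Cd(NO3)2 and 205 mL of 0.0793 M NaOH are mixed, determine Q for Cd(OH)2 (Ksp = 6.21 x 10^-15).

Total volume = 356 + 205 = 561 mL.
[Cd^2+] = 1.77 × 10^-3 × (356/561) = 1.123 × 10^-3 M
[OH^-] = 7.93 × 10^-2 × (205/561) = 2.898 × 10^-2 M
Cd(OH)2(s) ⇌ Cd^2+(aq) + 2 OH^-(aq), so Q = [Cd^2+][OH^-]^2
Q = (1.123 x 10^-3)(2.898 × 10^-2)^2 = 9.43 × 10^-7
Q > Ksp, so Cd(OH)2 will precipitate.

Q = 9.43 x 10^-7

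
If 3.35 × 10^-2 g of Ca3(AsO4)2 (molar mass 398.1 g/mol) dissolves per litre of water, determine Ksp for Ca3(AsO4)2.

Molar solubility s = (3.35 × 10^-2 g/L) / (398.1 g/mol) = 8.415 × 10^-5 M.
Ca3(AsO4)2(s) <=> 3 Ca^2+ + 2 AsO4^3-
With molar solubility s: [Ca^2+] = 3s, [AsO4^3-] = 2s.
Ksp = [Ca^2+]^3[AsO4^3-]^2
Substituting: Ksp = (3s)^3(2s)^2 = 108s^5
Ksp = 108 × (8.415 × 10^-5)^5 = 4.56 × 10^-19

Ksp ≈ 4.56 × 10^-19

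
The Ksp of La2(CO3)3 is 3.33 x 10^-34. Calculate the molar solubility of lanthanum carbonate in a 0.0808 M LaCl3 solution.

s ≈ 1.24 x 10^-11 M

La2(CO3)3(s) ⇌ 2 La^3+(aq) + 3 CO3^2-(aq)
Ksp = [La^3+]^2[CO3^2-]^3
If s mol/L dissolves here, [La^3+] = 0.0808 + 2s ≈ 0.0808, [CO3^2-] = 3s (since La^3+ from LaCl3 dominates).
Ksp ≈ (0.0808)^2 × (3s)^3
s = 1.24 × 10^-11 M
Check: 2s = 2.5 × 10^-11 ≪ 0.0808, so the approximation is valid.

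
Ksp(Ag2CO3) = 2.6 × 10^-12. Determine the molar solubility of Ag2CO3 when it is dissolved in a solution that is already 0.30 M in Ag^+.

s ≈ 2.9 × 10^-11 M

Ag2CO3(s) ⇌ 2 Ag^+(aq) + CO3^2-(aq)
Ksp = [Ag^+]^2[CO3^2-]
If s mol/L dissolves here, [Ag^+] = 0.30 + 2s ≈ 0.30, [CO3^2-] = s (since the Ag^+ already present dominates).
Ksp ≈ (0.30)^2 × s
s = 2.9 × 10^-11 M
Check: 2s = 5.8 × 10^-11 ≪ 0.30, so the approximation is valid.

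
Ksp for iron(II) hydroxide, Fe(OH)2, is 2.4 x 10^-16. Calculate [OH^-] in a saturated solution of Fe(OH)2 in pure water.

[OH^-] = 7.8 x 10^-6 M

Fe(OH)2(s) ⇌ Fe^2+ + 2 OH^-
Ksp = [Fe^2+][OH^-]^2
With molar solubility s: [Fe^2+] = s, [OH^-] = 2s.
Ksp = s(2s)^2 = 4s^3
s^3 = 2.4 x 10^-16 / 4, so s = 3.91 × 10^-6 M
[OH^-] = 2s = 7.8 × 10^-6 M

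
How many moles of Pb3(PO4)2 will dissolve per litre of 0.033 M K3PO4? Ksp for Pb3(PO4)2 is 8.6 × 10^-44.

Pb3(PO4)2(s) ⇌ 3 Pb^2+ + 2 PO4^3-
Ksp = [Pb^2+]^3[PO4^3-]^2
If s mol/L dissolves here, [Pb^2+] = 3s, [PO4^3-] = 0.033 + 2s ≈ 0.033 (common-ion effect: PO4^3- is already 0.033 M).
Ksp ≈ (3s)^3 × (0.033)^2
s = 1.4 x 10^-14 M
Check: 2s = 2.9 x 10^-14 ≪ 0.033, so the approximation is valid.

1.4 × 10^-14 M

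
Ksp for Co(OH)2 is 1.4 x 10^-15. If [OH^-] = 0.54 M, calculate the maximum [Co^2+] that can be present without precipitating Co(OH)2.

4.8 × 10^-15 M

Co(OH)2(s) ⇌ Co^2+(aq) + 2 OH^-(aq)
Ksp = [Co^2+][OH^-]^2
Precipitation begins when Q = Ksp. With [OH^-] = 0.54 M:
1.4 x 10^-15 = (0.54)^2 × [Co^2+]
[Co^2+] = (1.4 x 10^-15 / 2.92 x 10^-1) = 4.8 × 10^-15 M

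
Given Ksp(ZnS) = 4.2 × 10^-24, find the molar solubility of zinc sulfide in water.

2.0 × 10^-12 M

ZnS(s) <=> Zn^2+(aq) + S^2-(aq)
Ksp = [Zn^2+][S^2-]
Let s = molar solubility. Then [Zn^2+] = s and [S^2-] = s.
Ksp = s × s = s^2
s = √(4.2 × 10^-24) = 2.0 × 10^-12 M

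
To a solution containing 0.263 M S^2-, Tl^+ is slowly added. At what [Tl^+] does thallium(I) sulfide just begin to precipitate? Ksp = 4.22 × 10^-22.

Tl2S(s) ⇌ 2 Tl^+(aq) + S^2-(aq)
Ksp = [Tl^+]^2[S^2-]
Precipitation begins when Q = Ksp. With [S^2-] = 0.263 M:
4.22 × 10^-22 = (0.263) × [Tl^+]^2
[Tl^+] = (4.22 × 10^-22 / 2.63 × 10^-1)^(1/2) = 4.01 × 10^-11 M

4.01 × 10^-11 M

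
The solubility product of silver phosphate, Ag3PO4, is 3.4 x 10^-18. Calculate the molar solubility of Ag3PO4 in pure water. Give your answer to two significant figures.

s ≈ 1.9e-5 M

Ag3PO4(s) <=> 3 Ag^+ + PO4^3-
Ksp = [Ag^+]^3[PO4^3-]
Let s = molar solubility. Then [Ag^+] = 3s and [PO4^3-] = s.
Substituting: Ksp = (3s)^3s = 27s^4
Solving, s = (3.4 x 10^-18/27)^(1/4) = 1.9 x 10^-5 M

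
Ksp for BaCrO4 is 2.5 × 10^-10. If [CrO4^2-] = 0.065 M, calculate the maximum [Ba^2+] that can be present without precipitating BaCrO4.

BaCrO4(s) ⇌ Ba^2+ + CrO4^2-
Ksp = [Ba^2+][CrO4^2-]
Precipitation begins when Q = Ksp. With [CrO4^2-] = 0.065 M:
2.5 × 10^-10 = (0.065) × [Ba^2+]
[Ba^2+] = (2.5 × 10^-10 / 6.5 x 10^-2) = 3.8 × 10^-9 M

[Ba^2+] = 3.8e-9 M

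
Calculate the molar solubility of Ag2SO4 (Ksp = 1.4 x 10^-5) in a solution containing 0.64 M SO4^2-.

2.3 × 10^-3 M

Ag2SO4(s) ⇌ 2 Ag^+(aq) + SO4^2-(aq)
Ksp = [Ag^+]^2[SO4^2-]
Let s be the molar solubility in this solution. [Ag^+] = 2s, [SO4^2-] = 0.64 + s ≈ 0.64 (since the SO4^2- already present dominates).
Ksp ≈ (2s)^2 × 0.64
s = 2.3 × 10^-3 M
Check: s = 2.3 × 10^-3 ≪ 0.64, so the approximation is valid.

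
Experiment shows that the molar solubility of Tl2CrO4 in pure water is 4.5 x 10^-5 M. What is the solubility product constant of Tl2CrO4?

Ksp ≈ 3.6 x 10^-13

Tl2CrO4(s) ⇌ 2 Tl^+(aq) + CrO4^2-(aq)
For each mole of Tl2CrO4 that dissolves: [Tl^+] = 2s, [CrO4^2-] = s.
Ksp = [Tl^+]^2[CrO4^2-]
Ksp = (2s)^2s = 4s^3
Ksp = 4 × (4.5 × 10^-5)^3 = 3.6 × 10^-13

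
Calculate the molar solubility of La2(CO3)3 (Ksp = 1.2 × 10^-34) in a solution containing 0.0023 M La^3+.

La2(CO3)3(s) ⇌ 2 La^3+(aq) + 3 CO3^2-(aq)
Ksp = [La^3+]^2[CO3^2-]^3
Let s be the molar solubility in this solution. [La^3+] = 0.0023 + 2s ≈ 0.0023, [CO3^2-] = 3s (Ksp is small, so little additional dissolves).
Ksp ≈ (0.0023)^2 × (3s)^3
s = 9.4 × 10^-11 M
Check: 2s = 1.9 × 10^-10 ≪ 0.0023, so the approximation is valid.

9.4 × 10^-11 M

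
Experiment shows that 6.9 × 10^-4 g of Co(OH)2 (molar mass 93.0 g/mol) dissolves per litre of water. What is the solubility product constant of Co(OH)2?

Ksp ≈ 1.6 × 10^-15

Molar solubility s = (6.9 x 10^-4 g/L) / (93.0 g/mol) = 7.42 × 10^-6 M.
Co(OH)2(s) <=> Co^2+(aq) + 2 OH^-(aq)
If s mol/L of Co(OH)2 dissolves, [Co^2+] = s and [OH^-] = 2s.
Ksp = [Co^2+][OH^-]^2
Ksp = s(2s)^2 = 4s^3
Ksp = 4 × (7.42 × 10^-6)^3 = 1.6 x 10^-15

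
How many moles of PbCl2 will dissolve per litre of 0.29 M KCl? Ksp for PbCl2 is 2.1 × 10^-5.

s ≈ 2.5 x 10^-4 M

PbCl2(s) ⇌ Pb^2+(aq) + 2 Cl^-(aq)
Ksp = [Pb^2+][Cl^-]^2
Let s = moles of PbCl2 that dissolve per litre. [Pb^2+] = s, [Cl^-] = 0.29 + 2s ≈ 0.29 (common-ion effect: Cl^- is already 0.29 M).
Ksp ≈ s × (0.29)^2
s = 2.5 × 10^-4 M
Check: 2s = 5.0 × 10^-4 ≪ 0.29, so the approximation is valid.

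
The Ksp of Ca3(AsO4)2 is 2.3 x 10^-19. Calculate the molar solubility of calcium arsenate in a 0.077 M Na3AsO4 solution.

s ≈ 1.1 × 10^-6 M

Ca3(AsO4)2(s) <=> 3 Ca^2+(aq) + 2 AsO4^3-(aq)
Ksp = [Ca^2+]^3[AsO4^3-]^2
If s mol/L dissolves here, [Ca^2+] = 3s, [AsO4^3-] = 0.077 + 2s ≈ 0.077 (Ksp is small, so little additional dissolves).
Ksp ≈ (3s)^3 × (0.077)^2
s = 1.1 x 10^-6 M
Check: 2s = 2.3 × 10^-6 ≪ 0.077, so the approximation is valid.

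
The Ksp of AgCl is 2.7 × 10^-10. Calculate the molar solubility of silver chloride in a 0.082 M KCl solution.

3.3 × 10^-9 M

AgCl(s) <=> Ag^+ + Cl^-
Ksp = [Ag^+][Cl^-]
If s mol/L dissolves here, [Ag^+] = s, [Cl^-] = 0.082 + s ≈ 0.082 (common-ion effect: Cl^- is already 0.082 M).
Ksp ≈ s × 0.082
s = 3.3 × 10^-9 M
Check: s = 3.3 × 10^-9 ≪ 0.082, so the approximation is valid.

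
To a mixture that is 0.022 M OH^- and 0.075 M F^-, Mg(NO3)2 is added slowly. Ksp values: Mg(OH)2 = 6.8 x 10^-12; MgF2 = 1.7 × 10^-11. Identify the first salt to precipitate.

Each salt begins to precipitate when Q = Ksp, i.e. when [Mg^2+] reaches its threshold.
For Mg(OH)2: 6.8 x 10^-12 = (0.022)^2 × [Mg^2+]  ⇒  [Mg^2+] = 1.4 x 10^-8 M.
For MgF2: 1.7 × 10^-11 = (0.075)^2 × [Mg^2+]  ⇒  [Mg^2+] = 3.0 x 10^-9 M.
The salt with the lower threshold [Mg^2+] precipitates first: MgF2.

MgF2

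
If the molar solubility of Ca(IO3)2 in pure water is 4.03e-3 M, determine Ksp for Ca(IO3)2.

2.62 × 10^-7

Ca(IO3)2(s) ⇌ Ca^2+ + 2 IO3^-
For each mole of Ca(IO3)2 that dissolves: [Ca^2+] = s, [IO3^-] = 2s.
Ksp = [Ca^2+][IO3^-]^2
Ksp = s(2s)^2 = 4s^3
Ksp = 4 × (4.03 × 10^-3)^3 = 2.62 x 10^-7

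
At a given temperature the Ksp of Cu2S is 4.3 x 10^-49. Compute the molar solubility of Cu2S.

Cu2S(s) ⇌ 2 Cu^+(aq) + S^2-(aq)
Ksp = [Cu^+]^2[S^2-]
With molar solubility s: [Cu^+] = 2s, [S^2-] = s.
So Ksp = (2s)^2 × s = 4s^3
s^3 = 4.3 x 10^-49 / 4, so s = 4.8 × 10^-17 M

4.8 × 10^-17 M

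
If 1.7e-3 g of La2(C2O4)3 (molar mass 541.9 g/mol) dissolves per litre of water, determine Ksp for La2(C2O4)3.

Molar solubility s = (1.7 x 10^-3 g/L) / (541.9 g/mol) = 3.14 x 10^-6 M.
La2(C2O4)3(s) <=> 2 La^3+(aq) + 3 C2O4^2-(aq)
Let s = molar solubility. Then [La^3+] = 2s and [C2O4^2-] = 3s.
Ksp = [La^3+]^2[C2O4^2-]^3
So Ksp = (2s)^2 × (3s)^3 = 108s^5
With s = 3.14 × 10^-6: Ksp = 3.3 × 10^-26

Ksp ≈ 3.3e-26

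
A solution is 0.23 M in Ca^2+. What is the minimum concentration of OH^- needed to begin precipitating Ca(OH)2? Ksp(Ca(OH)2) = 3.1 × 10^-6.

Ca(OH)2(s) ⇌ Ca^2+ + 2 OH^-
Ksp = [Ca^2+][OH^-]^2
Precipitation begins when Q = Ksp. With [Ca^2+] = 0.23 M:
3.1 × 10^-6 = (0.23) × [OH^-]^2
[OH^-] = (3.1 × 10^-6 / 2.3 × 10^-1)^(1/2) = 3.7 x 10^-3 M

3.7 x 10^-3 M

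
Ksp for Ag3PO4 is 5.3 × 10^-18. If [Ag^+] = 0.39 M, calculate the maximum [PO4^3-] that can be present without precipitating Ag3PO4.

[PO4^3-] = 8.9 x 10^-17 M

Ag3PO4(s) <=> 3 Ag^+ + PO4^3-
Ksp = [Ag^+]^3[PO4^3-]
Precipitation begins when Q = Ksp. With [Ag^+] = 0.39 M:
5.3 × 10^-18 = (0.39)^3 × [PO4^3-]
[PO4^3-] = (5.3 × 10^-18 / 5.93 × 10^-2) = 8.9 × 10^-17 M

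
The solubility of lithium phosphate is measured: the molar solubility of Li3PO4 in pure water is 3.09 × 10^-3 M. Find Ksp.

Li3PO4(s) ⇌ 3 Li^+ + PO4^3-
For each mole of Li3PO4 that dissolves: [Li^+] = 3s, [PO4^3-] = s.
Ksp = [Li^+]^3[PO4^3-]
Substituting: Ksp = (3s)^3s = 27s^4
Ksp = 27 × (3.09 x 10^-3)^4 = 2.46 × 10^-9

Ksp = 2.46e-9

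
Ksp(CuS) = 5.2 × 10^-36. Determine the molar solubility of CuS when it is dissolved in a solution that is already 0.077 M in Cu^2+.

CuS(s) ⇌ Cu^2+(aq) + S^2-(aq)
Ksp = [Cu^2+][S^2-]
Let s = moles of CuS that dissolve per litre. [Cu^2+] = 0.077 + s ≈ 0.077, [S^2-] = s (common-ion effect: Cu^2+ is already 0.077 M).
Ksp ≈ 0.077 × s
s = 6.8 × 10^-35 M
Check: s = 6.8 x 10^-35 ≪ 0.077, so the approximation is valid.

s = 6.8 × 10^-35 M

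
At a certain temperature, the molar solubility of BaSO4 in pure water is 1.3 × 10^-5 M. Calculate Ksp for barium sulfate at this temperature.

BaSO4(s) ⇌ Ba^2+(aq) + SO4^2-(aq)
Let s = molar solubility. Then [Ba^2+] = s and [SO4^2-] = s.
Ksp = [Ba^2+][SO4^2-]
Ksp = s × s = s^2
Ksp = (1.3 × 10^-5)^2 = 1.7 × 10^-10

Ksp ≈ 1.7e-10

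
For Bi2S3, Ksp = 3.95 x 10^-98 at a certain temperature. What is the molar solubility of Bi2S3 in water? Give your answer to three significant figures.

Bi2S3(s) <=> 2 Bi^3+(aq) + 3 S^2-(aq)
Ksp = [Bi^3+]^2[S^2-]^3
If s mol/L of Bi2S3 dissolves, [Bi^3+] = 2s and [S^2-] = 3s.
Substituting: Ksp = (2s)^2(3s)^3 = 108s^5
s^5 = 3.95 x 10^-98 / 108, so s = 1.30 × 10^-20 M

s = 1.30 x 10^-20 M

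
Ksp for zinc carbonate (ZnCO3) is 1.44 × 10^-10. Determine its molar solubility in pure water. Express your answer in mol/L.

s ≈ 1.20 × 10^-5 M

ZnCO3(s) ⇌ Zn^2+ + CO3^2-
Ksp = [Zn^2+][CO3^2-]
Let s = molar solubility. Then [Zn^2+] = s and [CO3^2-] = s.
Ksp = s × s = s^2
s = √(1.44 × 10^-10) = 1.20 × 10^-5 M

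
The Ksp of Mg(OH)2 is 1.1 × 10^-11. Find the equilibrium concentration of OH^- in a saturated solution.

Mg(OH)2(s) ⇌ Mg^2+ + 2 OH^-
Ksp = [Mg^2+][OH^-]^2
With molar solubility s: [Mg^2+] = s, [OH^-] = 2s.
Substituting: Ksp = s(2s)^2 = 4s^3
Solving, s = (1.1 × 10^-11/4)^(1/3) = 1.40 x 10^-4 M
[OH^-] = 2s = 2.8 × 10^-4 M

[OH^-] = 2.8 × 10^-4 M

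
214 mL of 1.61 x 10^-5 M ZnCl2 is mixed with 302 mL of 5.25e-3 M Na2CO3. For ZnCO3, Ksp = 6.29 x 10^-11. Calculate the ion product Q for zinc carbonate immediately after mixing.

Total volume = 214 + 302 = 516 mL.
[Zn^2+] = 1.61 × 10^-5 × (214/516) = 6.677 × 10^-6 M
[CO3^2-] = 5.25 x 10^-3 × (302/516) = 3.073 × 10^-3 M
ZnCO3(s) ⇌ Zn^2+(aq) + CO3^2-(aq), so Q = [Zn^2+][CO3^2-]
Q = (6.677 × 10^-6)(3.073 × 10^-3) = 2.05 × 10^-8
Q > Ksp, so ZnCO3 will precipitate.

2.05e-8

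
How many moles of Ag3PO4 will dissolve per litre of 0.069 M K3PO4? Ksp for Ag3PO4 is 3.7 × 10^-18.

Ag3PO4(s) ⇌ 3 Ag^+ + PO4^3-
Ksp = [Ag^+]^3[PO4^3-]
If s mol/L dissolves here, [Ag^+] = 3s, [PO4^3-] = 0.069 + s ≈ 0.069 (since PO4^3- from K3PO4 dominates).
Ksp ≈ (3s)^3 × 0.069
s = 1.3 × 10^-6 M
Check: s = 1.3 x 10^-6 ≪ 0.069, so the approximation is valid.

s ≈ 1.3e-6 M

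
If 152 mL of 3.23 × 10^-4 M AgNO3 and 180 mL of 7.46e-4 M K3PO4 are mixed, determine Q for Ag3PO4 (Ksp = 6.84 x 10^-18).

Q ≈ 1.31e-15

Total volume = 152 + 180 = 332 mL.
[Ag^+] = 3.23 x 10^-4 × (152/332) = 1.479 × 10^-4 M
[PO4^3-] = 7.46 x 10^-4 × (180/332) = 4.045 × 10^-4 M
Ag3PO4(s) <=> 3 Ag^+(aq) + PO4^3-(aq), so Q = [Ag^+]^3[PO4^3-]
Q = (1.479 × 10^-4)^3(4.045 × 10^-4) = 1.31 × 10^-15
Q > Ksp, so Ag3PO4 will precipitate.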